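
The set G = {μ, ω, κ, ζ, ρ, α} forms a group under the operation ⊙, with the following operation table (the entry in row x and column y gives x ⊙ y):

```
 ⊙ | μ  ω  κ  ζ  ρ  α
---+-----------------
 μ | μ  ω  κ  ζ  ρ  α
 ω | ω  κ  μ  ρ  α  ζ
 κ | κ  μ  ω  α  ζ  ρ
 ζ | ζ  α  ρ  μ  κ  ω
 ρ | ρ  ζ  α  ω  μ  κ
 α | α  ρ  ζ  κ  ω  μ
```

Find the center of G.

An element z is central iff its row equals its column in the table.
For ρ: ρ ⊙ κ = α ≠ ζ = κ ⊙ ρ, so ρ ∉ Z.
Checking each element this way leaves Z(G) = {μ}.

{μ}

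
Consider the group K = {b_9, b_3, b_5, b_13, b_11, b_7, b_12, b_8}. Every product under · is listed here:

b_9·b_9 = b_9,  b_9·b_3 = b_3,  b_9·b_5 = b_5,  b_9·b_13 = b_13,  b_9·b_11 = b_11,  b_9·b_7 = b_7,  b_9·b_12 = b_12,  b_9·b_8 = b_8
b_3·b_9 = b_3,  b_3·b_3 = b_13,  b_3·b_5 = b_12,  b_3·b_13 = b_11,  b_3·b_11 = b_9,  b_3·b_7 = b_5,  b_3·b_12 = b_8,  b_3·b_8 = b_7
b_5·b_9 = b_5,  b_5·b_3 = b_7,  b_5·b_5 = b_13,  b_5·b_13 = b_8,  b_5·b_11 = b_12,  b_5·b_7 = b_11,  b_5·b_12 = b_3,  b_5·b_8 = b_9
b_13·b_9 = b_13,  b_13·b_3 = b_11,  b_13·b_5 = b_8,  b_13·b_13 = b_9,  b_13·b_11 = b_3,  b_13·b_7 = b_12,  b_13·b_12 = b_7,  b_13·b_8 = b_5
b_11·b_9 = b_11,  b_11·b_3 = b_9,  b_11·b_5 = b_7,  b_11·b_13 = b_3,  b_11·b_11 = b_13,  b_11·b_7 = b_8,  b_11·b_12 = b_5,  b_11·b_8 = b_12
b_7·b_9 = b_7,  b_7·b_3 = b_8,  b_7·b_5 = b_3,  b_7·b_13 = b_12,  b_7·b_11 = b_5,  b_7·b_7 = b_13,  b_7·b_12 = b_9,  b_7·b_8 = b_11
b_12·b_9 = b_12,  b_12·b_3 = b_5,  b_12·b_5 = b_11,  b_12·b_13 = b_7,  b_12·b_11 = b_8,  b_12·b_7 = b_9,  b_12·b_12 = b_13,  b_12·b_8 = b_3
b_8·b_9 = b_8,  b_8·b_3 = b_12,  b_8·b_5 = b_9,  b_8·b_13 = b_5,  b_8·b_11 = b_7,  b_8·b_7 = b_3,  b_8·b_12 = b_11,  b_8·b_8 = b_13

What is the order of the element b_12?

The identity element is b_9 (its row matches the header).
b_12^1 = b_12
b_12^2 = b_12·b_12 = b_13
b_12^3 = b_13·b_12 = b_7
b_12^4 = b_7·b_12 = b_9
The first power of b_12 equal to the identity is b_12^4, so ord(b_12) = 4.

4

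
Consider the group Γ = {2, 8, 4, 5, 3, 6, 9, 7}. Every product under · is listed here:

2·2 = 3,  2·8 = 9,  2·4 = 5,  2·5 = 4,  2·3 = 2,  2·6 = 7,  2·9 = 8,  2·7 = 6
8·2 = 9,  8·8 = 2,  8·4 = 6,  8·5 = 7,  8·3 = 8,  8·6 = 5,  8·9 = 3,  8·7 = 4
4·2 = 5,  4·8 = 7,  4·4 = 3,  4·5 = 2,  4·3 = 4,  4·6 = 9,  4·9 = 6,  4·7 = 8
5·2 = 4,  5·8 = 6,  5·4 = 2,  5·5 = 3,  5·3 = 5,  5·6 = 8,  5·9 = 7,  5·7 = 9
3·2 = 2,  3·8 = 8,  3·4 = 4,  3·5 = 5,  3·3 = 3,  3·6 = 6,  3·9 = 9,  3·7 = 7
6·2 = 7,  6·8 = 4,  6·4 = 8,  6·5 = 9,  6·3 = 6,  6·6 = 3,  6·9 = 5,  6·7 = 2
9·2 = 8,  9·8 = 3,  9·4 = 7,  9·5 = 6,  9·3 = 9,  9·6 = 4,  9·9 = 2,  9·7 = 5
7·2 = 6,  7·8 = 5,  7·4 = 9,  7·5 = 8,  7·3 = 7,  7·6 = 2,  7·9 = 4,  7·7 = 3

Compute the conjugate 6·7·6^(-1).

The identity is 3. In row 6, the entry 3 sits in column 6, so 6^(-1) = 6.
6·7 = 2
2·6 = 7

7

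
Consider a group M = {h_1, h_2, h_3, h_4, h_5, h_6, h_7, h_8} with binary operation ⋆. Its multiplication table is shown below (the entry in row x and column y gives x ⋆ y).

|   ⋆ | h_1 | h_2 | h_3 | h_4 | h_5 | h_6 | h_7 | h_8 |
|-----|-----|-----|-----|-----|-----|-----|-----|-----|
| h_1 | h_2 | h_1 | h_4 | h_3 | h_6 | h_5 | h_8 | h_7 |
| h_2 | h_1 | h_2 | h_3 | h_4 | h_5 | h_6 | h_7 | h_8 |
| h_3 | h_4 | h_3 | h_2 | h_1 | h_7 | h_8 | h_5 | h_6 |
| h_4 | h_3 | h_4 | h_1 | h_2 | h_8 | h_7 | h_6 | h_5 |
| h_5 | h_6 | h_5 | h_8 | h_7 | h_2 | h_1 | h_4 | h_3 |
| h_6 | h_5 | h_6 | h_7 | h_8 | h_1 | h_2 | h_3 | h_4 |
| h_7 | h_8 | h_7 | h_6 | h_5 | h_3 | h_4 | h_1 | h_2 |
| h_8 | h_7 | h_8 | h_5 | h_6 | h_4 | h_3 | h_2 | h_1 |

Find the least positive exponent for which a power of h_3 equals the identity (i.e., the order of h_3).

2

The identity element is h_2 (its row matches the header).
h_3^1 = h_3
h_3^2 = h_3 ⋆ h_3 = h_2
The first power of h_3 equal to the identity is h_3^2, so ord(h_3) = 2.
(Structurally, M here is isomorphic to the dihedral group D_4.)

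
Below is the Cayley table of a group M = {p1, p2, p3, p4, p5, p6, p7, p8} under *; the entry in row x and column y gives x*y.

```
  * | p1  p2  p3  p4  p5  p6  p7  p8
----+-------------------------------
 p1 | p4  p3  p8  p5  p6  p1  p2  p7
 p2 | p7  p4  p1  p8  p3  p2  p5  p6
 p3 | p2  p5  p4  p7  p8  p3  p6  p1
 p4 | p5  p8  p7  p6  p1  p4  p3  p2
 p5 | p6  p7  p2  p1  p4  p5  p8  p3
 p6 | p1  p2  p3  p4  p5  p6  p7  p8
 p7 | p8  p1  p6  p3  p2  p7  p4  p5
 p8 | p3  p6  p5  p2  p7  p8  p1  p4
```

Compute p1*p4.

Read row p1, column p4: p1*p4 = p5.

p5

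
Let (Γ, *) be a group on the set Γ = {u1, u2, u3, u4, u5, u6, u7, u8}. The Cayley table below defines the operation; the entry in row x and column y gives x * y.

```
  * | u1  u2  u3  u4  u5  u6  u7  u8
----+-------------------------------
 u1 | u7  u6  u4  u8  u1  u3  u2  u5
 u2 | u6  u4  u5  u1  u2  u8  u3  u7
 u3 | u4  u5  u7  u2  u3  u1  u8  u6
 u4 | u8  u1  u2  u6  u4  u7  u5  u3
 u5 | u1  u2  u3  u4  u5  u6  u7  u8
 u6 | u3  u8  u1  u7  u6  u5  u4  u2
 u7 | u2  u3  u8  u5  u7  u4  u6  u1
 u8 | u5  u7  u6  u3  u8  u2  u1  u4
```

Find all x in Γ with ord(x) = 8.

{u1, u2, u3, u8}

Identity is u5. Compute the order of each non-identity element by repeated multiplication:
  u1: u1 → u7 → u2 → u6 → u3 → u4 → u8 → u5  (order 8)
  u2: u2 → u4 → u1 → u6 → u8 → u7 → u3 → u5  (order 8)
  u3: u3 → u7 → u8 → u6 → u1 → u4 → u2 → u5  (order 8)
  u4: u4 → u6 → u7 → u5  (order 4)
  u6: u6 → u5  (order 2)
  u7: u7 → u6 → u4 → u5  (order 4)
  u8: u8 → u4 → u3 → u6 → u2 → u7 → u1 → u5  (order 8)
Elements of order 8: {u1, u2, u3, u8}.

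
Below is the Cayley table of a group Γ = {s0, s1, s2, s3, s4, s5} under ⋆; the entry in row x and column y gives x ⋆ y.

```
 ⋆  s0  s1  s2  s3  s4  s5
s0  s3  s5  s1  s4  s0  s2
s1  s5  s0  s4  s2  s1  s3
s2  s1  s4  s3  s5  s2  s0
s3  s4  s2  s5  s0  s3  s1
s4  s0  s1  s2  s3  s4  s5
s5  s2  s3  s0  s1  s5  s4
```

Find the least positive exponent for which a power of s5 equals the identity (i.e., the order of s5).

The identity element is s4 (its row matches the header).
s5^1 = s5
s5^2 = s5 ⋆ s5 = s4
The first power of s5 equal to the identity is s5^2, so ord(s5) = 2.

2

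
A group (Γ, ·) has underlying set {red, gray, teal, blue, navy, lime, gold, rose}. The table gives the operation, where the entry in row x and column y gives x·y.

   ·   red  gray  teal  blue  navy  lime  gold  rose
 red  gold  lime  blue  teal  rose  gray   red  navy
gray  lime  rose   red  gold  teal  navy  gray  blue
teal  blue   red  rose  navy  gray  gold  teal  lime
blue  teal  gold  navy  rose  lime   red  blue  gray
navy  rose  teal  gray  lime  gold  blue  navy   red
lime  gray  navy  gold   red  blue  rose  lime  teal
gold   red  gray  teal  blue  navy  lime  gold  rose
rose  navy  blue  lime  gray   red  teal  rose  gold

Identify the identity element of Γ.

gold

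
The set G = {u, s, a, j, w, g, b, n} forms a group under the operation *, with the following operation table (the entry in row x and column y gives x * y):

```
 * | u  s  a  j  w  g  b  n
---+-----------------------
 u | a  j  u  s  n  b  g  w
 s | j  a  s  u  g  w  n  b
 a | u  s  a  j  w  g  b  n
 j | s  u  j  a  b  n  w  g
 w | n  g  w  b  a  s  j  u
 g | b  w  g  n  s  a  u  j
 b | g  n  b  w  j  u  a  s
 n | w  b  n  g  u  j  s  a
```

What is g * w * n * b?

a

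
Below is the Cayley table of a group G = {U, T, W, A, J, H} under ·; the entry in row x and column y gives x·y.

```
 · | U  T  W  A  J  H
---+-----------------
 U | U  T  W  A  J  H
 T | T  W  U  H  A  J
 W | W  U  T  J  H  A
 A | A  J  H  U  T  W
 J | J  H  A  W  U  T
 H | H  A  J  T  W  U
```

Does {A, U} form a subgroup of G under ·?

Yes

{A, U} contains the identity U.
Checking products: every product of two elements of {A, U} (read from the table) lies in {A, U}, so the set is closed.
In a finite group, a nonempty closed subset is a subgroup. So {A, U} ≤ G.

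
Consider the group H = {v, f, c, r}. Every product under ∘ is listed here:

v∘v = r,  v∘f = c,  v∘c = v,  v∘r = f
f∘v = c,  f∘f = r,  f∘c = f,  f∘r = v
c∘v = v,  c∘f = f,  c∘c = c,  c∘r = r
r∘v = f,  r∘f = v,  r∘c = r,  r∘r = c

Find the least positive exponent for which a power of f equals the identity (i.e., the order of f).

The identity element is c (its row matches the header).
f^1 = f
f^2 = f ∘ f = r
f^3 = r ∘ f = v
f^4 = v ∘ f = c
The first power of f equal to the identity is f^4, so ord(f) = 4.
(Structurally, H here is isomorphic to the cyclic group Z_4.)

4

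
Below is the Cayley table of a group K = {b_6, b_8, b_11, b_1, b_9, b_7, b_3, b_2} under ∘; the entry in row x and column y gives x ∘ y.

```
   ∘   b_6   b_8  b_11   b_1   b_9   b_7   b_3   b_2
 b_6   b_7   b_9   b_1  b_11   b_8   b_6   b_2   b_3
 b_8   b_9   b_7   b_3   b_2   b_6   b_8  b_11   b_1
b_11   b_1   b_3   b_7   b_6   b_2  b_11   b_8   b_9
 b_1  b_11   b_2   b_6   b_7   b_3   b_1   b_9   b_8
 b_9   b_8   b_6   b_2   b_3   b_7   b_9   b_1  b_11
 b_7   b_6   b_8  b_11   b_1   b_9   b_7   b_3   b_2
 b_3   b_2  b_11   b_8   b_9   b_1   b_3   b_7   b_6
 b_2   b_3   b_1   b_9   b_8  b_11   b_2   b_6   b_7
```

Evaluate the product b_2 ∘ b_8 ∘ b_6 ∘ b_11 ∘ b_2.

b_2

b_2 ∘ b_8 = b_1
b_1 ∘ b_6 = b_11
b_11 ∘ b_11 = b_7
b_7 ∘ b_2 = b_2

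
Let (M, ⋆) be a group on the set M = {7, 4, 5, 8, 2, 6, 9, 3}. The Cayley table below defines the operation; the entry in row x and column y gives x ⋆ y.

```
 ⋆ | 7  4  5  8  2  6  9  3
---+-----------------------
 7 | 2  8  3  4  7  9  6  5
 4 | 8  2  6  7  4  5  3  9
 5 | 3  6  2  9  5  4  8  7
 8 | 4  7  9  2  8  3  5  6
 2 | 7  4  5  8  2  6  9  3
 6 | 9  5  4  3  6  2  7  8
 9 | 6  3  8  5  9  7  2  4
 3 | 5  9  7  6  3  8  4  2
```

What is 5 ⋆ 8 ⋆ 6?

5 ⋆ 8 = 9
9 ⋆ 6 = 7
(Structurally, M here is isomorphic to the elementary abelian group (Z_2)^3.)

7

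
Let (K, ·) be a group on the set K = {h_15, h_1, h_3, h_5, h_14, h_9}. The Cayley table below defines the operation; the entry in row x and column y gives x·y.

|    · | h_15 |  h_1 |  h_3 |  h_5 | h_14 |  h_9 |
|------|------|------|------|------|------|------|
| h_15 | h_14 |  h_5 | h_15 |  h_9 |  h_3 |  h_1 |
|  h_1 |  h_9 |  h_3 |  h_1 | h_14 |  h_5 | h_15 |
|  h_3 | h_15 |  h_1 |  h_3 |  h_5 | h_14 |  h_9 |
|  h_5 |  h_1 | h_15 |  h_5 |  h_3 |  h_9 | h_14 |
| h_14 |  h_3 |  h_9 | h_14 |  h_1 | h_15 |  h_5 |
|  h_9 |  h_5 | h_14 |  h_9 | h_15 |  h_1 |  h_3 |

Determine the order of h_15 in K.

3

The identity element is h_3 (its row matches the header).
h_15^1 = h_15
h_15^2 = h_15·h_15 = h_14
h_15^3 = h_14·h_15 = h_3
The first power of h_15 equal to the identity is h_15^3, so ord(h_15) = 3.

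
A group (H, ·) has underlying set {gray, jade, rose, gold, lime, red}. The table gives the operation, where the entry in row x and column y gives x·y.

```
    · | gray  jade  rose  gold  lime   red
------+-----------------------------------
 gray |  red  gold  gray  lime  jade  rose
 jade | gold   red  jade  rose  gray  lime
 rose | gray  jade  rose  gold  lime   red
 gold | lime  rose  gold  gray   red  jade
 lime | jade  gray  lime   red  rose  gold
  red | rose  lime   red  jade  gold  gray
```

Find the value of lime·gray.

Read row lime, column gray: lime·gray = jade.

jade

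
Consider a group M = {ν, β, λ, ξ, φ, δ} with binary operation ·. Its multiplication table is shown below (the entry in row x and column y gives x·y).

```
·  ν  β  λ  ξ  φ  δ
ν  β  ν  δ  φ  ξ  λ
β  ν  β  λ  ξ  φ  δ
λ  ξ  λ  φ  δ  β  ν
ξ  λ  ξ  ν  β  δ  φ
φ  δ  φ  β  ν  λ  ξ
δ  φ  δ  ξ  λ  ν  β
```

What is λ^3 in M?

β

λ^1 = λ
λ^2 = λ·λ = φ
λ^3 = φ·λ = β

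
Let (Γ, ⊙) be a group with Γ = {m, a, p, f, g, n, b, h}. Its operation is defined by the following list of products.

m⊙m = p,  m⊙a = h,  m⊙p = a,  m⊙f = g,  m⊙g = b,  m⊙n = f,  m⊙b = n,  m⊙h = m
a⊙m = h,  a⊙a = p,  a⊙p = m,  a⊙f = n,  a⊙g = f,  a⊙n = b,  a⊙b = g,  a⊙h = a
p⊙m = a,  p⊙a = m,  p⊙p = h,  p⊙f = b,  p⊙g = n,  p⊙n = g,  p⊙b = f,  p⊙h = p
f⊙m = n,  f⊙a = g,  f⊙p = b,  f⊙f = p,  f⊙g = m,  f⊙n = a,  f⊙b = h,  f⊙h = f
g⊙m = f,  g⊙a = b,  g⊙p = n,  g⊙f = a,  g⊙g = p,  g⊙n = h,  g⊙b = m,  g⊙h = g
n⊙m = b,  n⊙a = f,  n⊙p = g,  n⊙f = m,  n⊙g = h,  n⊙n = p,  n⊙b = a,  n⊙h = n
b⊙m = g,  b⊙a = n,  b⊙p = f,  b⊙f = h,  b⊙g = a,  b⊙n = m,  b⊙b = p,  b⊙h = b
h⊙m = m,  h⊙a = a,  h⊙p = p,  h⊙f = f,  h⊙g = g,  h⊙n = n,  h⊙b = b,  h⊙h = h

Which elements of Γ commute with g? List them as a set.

{g, h, n, p}

Compare row g with column g entry by entry.
n ⊙ g = h = g ⊙ n, so n commutes with g.
m ⊙ g = b but g ⊙ m = f, so m does not.
Collecting the elements that commute with g: C(g) = {g, h, n, p}.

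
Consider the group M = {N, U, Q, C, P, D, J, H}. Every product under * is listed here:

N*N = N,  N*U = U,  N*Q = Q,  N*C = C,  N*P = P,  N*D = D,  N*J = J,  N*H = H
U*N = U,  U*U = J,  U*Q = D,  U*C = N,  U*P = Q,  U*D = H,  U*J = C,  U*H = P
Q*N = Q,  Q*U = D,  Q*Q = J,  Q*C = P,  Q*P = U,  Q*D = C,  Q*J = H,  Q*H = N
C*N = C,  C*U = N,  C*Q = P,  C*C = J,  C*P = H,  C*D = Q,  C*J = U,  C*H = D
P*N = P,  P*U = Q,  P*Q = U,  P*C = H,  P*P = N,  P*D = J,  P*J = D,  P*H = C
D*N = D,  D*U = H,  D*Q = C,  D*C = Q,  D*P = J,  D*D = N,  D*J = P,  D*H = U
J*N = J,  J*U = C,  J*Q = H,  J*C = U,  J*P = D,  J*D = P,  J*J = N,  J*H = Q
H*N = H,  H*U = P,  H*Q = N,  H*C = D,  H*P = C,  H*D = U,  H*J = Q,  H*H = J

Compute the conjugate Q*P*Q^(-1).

The identity is N. In row Q, the entry N sits in column H, so Q^(-1) = H.
Q*P = U
U*H = P
(Structurally, M here is isomorphic to Z_2 x Z_4.)

P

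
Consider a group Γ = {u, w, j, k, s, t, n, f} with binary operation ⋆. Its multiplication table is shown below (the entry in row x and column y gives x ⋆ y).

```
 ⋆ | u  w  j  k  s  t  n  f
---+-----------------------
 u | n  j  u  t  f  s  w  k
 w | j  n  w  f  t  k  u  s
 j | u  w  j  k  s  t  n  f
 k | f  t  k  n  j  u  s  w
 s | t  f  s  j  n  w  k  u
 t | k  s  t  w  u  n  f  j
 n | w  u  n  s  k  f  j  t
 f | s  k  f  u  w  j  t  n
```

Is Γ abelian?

f ⋆ s = w but s ⋆ f = u.
Since f and s do not commute, Γ is not abelian.

No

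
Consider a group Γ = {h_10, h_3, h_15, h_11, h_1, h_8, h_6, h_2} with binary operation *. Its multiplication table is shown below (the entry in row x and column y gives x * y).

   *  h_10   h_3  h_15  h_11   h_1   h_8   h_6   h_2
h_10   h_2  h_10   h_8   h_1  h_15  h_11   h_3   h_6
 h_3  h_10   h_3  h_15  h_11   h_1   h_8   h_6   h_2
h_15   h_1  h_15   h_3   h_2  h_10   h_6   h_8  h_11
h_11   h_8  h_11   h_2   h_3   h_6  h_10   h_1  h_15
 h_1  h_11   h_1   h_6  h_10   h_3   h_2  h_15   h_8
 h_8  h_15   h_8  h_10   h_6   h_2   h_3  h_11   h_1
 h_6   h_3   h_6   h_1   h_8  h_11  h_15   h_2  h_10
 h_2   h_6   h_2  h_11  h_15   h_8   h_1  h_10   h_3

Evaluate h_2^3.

h_2

h_2^1 = h_2
h_2^2 = h_2 * h_2 = h_3
h_2^3 = h_3 * h_2 = h_2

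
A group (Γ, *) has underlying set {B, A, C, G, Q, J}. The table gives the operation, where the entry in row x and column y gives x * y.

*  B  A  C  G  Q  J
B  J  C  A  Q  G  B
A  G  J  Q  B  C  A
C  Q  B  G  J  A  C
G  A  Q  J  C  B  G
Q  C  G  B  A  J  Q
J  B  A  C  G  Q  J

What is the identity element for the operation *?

J

The identity e satisfies e * x = x for all x, so its row in the table reproduces the column headers.
Row J reads: B, A, C, G, Q, J — exactly the header order. So J is the identity.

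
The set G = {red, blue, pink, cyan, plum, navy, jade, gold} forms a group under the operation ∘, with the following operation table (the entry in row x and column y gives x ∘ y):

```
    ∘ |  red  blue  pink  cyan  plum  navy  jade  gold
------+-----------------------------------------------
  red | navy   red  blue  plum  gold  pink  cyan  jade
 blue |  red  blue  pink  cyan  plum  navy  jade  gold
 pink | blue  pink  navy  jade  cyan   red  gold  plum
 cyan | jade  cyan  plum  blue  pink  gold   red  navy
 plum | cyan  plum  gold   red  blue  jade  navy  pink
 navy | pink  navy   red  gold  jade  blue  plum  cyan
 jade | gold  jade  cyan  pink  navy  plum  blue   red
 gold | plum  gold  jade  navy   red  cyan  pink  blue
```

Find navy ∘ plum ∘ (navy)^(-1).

plum

The identity is blue. In row navy, the entry blue sits in column navy, so navy^(-1) = navy.
navy ∘ plum = jade
jade ∘ navy = plum
(Structurally, G here is isomorphic to the dihedral group D_4.)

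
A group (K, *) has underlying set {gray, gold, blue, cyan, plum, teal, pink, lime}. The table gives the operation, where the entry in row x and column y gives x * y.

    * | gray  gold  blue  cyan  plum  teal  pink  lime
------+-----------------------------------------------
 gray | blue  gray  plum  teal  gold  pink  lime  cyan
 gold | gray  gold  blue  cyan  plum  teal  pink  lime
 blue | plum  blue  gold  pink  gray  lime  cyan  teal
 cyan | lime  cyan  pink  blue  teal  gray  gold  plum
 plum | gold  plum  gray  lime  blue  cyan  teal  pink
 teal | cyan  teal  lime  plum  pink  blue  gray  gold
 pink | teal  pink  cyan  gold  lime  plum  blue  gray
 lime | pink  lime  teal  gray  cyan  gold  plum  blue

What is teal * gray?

Read row teal, column gray: teal * gray = cyan.

cyan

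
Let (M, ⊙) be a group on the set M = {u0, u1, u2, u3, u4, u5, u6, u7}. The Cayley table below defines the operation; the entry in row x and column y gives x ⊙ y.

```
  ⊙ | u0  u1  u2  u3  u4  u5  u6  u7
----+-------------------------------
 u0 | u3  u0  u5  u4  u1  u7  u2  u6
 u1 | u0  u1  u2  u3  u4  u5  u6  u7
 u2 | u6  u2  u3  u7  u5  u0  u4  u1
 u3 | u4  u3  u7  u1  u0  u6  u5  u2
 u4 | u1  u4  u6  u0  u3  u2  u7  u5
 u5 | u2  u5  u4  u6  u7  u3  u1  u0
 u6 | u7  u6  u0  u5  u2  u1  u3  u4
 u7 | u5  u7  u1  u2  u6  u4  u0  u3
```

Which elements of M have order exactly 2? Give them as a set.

{u3}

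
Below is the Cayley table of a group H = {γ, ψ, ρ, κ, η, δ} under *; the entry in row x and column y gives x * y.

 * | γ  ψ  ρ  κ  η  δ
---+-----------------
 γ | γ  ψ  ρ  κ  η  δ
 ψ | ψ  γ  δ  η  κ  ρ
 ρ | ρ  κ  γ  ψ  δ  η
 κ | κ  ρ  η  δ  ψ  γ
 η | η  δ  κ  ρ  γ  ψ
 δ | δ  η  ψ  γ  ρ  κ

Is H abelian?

No

κ * η = ψ but η * κ = ρ.
Since κ and η do not commute, H is not abelian.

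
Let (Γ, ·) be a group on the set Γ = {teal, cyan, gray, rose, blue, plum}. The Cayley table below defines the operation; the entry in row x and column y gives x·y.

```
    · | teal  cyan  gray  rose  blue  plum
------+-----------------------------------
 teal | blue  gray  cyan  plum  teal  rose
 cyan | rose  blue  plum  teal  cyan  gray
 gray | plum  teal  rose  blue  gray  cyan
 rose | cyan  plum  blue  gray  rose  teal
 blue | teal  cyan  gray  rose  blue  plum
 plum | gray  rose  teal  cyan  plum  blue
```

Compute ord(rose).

3

The identity element is blue (its row matches the header).
rose^1 = rose
rose^2 = rose·rose = gray
rose^3 = gray·rose = blue
The first power of rose equal to the identity is rose^3, so ord(rose) = 3.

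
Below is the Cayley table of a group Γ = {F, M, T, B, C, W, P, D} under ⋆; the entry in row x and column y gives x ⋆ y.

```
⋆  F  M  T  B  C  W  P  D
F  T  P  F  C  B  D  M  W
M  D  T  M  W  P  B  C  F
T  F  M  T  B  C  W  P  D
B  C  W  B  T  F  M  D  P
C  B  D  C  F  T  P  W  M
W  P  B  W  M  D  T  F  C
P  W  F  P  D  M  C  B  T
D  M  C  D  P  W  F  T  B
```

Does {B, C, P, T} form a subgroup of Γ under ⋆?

No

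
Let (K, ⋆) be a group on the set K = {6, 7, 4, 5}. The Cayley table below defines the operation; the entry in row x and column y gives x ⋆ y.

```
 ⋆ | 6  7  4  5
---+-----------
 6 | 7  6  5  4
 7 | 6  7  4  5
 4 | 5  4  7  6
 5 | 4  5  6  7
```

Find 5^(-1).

First locate the identity: row 7 matches the header, so 7 is the identity.
Scan row 5 for 7: 5 ⋆ 5 = 7. Hence 5^(-1) = 5.

5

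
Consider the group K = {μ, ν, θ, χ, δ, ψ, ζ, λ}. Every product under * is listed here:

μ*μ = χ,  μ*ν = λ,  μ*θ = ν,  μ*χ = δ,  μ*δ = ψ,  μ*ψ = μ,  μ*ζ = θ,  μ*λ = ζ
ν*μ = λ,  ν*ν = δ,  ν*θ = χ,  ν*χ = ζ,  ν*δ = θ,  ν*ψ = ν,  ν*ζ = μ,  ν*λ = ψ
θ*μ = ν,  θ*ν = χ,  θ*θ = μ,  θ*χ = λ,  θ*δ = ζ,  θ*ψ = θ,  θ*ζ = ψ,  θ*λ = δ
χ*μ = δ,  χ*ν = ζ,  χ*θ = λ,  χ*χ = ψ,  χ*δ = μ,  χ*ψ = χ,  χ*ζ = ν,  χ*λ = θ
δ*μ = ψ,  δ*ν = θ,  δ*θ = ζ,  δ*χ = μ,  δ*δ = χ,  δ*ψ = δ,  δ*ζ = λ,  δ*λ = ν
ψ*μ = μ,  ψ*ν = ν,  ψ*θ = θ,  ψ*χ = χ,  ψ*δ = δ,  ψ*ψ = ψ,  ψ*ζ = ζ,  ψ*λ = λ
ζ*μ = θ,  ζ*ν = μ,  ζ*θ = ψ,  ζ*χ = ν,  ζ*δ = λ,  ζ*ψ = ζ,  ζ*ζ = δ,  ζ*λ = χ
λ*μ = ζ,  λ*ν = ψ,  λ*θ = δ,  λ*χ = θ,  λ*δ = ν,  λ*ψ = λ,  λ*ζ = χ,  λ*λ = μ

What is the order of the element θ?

8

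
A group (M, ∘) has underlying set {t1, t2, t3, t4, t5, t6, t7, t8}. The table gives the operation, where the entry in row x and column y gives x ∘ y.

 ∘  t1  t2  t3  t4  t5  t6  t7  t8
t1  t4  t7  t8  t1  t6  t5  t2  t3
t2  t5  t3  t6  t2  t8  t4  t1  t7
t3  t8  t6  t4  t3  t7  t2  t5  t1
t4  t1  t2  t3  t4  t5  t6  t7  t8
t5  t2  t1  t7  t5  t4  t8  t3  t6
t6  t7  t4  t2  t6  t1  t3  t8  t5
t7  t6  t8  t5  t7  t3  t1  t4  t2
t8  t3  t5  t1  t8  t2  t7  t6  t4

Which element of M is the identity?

t4

The identity e satisfies e ∘ x = x for all x, so its row in the table reproduces the column headers.
Row t4 reads: t1, t2, t3, t4, t5, t6, t7, t8 — exactly the header order. So t4 is the identity.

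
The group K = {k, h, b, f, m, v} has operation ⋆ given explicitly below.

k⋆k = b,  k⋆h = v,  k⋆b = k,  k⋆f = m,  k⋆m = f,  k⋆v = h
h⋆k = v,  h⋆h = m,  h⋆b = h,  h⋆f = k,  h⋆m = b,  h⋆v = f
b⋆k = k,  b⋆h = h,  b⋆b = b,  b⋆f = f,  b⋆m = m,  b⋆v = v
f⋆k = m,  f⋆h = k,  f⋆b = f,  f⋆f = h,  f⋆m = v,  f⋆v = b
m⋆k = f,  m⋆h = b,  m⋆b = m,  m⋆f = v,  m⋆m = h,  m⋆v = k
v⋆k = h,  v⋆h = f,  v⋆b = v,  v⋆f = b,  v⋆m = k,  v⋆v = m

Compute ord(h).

The identity element is b (its row matches the header).
h^1 = h
h^2 = h ⋆ h = m
h^3 = m ⋆ h = b
The first power of h equal to the identity is h^3, so ord(h) = 3.

3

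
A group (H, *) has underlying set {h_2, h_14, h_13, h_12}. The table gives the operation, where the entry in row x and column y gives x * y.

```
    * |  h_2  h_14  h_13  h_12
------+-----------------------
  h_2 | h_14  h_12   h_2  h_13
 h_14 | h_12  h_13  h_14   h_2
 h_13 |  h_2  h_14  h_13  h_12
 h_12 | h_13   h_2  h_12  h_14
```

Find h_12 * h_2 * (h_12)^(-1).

h_2

The identity is h_13. In row h_12, the entry h_13 sits in column h_2, so h_12^(-1) = h_2.
h_12 * h_2 = h_13
h_13 * h_2 = h_2
(Structurally, H here is isomorphic to the cyclic group Z_4.)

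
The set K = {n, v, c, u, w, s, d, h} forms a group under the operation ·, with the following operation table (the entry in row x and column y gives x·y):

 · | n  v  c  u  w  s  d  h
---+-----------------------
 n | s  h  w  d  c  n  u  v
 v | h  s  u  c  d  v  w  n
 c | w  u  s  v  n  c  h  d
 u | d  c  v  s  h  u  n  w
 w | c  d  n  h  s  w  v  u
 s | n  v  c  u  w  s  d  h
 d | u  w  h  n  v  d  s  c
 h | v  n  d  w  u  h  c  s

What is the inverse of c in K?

First locate the identity: row s matches the header, so s is the identity.
Scan row c for s: c·c = s. Hence c^(-1) = c.

c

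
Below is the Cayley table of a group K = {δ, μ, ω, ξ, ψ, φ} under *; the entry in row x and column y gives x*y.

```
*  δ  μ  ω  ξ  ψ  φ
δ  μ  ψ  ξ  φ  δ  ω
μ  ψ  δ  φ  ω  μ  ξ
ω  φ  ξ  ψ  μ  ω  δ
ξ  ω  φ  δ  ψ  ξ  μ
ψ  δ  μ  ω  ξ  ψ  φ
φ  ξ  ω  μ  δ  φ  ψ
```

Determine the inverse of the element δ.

First locate the identity: row ψ matches the header, so ψ is the identity.
Scan row δ for ψ: δ*μ = ψ. Hence δ^(-1) = μ.

μ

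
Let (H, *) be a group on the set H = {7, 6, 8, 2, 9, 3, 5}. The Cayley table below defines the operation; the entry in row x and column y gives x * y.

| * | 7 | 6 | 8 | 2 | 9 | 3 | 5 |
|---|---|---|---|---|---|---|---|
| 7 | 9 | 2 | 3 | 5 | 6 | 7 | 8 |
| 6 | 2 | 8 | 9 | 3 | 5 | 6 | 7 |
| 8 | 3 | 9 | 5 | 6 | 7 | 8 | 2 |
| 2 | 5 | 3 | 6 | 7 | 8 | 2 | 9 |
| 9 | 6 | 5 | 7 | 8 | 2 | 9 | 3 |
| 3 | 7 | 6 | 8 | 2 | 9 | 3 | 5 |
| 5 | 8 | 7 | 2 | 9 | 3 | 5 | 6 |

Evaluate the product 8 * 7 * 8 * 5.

2

8 * 7 = 3
3 * 8 = 8
8 * 5 = 2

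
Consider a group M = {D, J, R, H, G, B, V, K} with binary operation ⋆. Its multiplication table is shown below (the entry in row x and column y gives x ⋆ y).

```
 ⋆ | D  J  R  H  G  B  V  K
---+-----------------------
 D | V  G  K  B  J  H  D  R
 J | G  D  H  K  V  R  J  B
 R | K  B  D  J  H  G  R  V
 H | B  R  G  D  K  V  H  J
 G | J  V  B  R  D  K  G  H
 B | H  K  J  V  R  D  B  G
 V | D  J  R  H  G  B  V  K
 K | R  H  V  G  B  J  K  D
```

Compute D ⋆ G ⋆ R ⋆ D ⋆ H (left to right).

V

D ⋆ G = J
J ⋆ R = H
H ⋆ D = B
B ⋆ H = V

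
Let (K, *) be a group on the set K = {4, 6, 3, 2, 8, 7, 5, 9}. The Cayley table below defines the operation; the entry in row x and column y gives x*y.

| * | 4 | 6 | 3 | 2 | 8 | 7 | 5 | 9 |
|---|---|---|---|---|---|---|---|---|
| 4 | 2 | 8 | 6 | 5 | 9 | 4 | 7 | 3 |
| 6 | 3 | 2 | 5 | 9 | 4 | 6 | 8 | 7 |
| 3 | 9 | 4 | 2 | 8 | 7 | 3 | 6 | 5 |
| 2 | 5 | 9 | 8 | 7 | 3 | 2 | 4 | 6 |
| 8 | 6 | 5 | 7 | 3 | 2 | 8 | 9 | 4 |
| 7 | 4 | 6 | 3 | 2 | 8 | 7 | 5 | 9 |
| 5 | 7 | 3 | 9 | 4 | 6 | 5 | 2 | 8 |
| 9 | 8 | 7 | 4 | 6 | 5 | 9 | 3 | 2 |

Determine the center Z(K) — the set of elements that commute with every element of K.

{2, 7}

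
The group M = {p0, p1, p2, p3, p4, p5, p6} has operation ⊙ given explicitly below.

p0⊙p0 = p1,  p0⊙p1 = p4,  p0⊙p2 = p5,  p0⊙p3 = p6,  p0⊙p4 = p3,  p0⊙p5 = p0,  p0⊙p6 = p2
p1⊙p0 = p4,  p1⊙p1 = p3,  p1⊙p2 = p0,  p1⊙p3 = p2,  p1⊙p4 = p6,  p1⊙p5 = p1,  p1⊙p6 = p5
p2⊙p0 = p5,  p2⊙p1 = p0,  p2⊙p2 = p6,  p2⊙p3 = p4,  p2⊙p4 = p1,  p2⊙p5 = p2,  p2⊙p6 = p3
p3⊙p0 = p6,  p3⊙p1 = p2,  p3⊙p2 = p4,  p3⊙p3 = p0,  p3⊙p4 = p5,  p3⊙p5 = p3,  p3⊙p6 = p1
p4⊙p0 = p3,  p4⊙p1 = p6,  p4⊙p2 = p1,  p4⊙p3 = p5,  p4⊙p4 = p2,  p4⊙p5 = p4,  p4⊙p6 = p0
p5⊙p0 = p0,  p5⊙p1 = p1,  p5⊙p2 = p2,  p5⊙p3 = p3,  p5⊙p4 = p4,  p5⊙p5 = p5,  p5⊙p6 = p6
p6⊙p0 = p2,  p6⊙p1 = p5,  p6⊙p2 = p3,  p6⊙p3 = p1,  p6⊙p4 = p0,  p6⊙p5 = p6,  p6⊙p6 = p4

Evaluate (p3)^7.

p5

p3^1 = p3
p3^2 = p3 ⊙ p3 = p0
p3^3 = p0 ⊙ p3 = p6
p3^4 = p6 ⊙ p3 = p1
p3^5 = p1 ⊙ p3 = p2
p3^6 = p2 ⊙ p3 = p4
p3^7 = p4 ⊙ p3 = p5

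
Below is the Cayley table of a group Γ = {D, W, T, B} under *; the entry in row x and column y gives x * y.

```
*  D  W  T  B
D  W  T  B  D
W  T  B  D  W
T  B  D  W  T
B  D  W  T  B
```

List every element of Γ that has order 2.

Identity is B. Compute the order of each non-identity element by repeated multiplication:
  D: D → W → T → B  (order 4)
  W: W → B  (order 2)
  T: T → W → D → B  (order 4)
Elements of order 2: {W}.
(Structurally, Γ here is isomorphic to the cyclic group Z_4.)

{W}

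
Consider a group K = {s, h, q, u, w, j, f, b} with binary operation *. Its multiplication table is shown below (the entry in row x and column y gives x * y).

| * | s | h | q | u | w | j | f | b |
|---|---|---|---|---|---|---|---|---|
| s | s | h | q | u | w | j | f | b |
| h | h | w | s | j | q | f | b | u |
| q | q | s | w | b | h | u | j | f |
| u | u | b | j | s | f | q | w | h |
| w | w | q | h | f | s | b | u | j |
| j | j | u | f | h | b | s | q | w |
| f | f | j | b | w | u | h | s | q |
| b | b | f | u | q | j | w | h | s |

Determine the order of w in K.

2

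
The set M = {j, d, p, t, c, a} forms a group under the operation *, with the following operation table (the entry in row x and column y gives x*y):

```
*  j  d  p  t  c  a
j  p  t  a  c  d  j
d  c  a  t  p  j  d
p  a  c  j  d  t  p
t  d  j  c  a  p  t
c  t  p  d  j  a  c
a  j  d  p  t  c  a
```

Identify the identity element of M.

a

The identity e satisfies e*x = x for all x, so its row in the table reproduces the column headers.
Row a reads: j, d, p, t, c, a — exactly the header order. So a is the identity.
(Structurally, M here is isomorphic to the symmetric group S_3.)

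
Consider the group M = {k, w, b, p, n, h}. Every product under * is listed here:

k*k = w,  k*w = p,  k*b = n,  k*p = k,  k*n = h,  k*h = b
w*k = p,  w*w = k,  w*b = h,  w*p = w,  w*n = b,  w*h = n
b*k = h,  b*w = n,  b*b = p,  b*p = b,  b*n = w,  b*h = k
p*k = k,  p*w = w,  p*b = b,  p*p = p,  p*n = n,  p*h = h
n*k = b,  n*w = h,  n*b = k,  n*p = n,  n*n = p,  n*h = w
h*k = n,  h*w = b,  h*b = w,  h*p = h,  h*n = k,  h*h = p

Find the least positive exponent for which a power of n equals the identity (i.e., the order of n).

The identity element is p (its row matches the header).
n^1 = n
n^2 = n*n = p
The first power of n equal to the identity is n^2, so ord(n) = 2.

2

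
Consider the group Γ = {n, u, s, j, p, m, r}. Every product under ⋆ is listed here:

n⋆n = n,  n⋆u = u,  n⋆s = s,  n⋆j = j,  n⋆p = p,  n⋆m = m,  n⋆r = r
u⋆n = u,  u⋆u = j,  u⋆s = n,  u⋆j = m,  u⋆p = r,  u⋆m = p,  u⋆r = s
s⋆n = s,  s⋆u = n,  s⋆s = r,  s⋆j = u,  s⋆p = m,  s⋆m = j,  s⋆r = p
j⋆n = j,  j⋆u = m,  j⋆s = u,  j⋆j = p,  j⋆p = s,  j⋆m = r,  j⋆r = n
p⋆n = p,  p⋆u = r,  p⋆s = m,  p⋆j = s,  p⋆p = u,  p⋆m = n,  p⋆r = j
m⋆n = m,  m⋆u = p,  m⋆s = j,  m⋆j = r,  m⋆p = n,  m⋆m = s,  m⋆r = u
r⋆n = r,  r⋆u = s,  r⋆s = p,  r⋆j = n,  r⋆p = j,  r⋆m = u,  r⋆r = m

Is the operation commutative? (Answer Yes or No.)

Yes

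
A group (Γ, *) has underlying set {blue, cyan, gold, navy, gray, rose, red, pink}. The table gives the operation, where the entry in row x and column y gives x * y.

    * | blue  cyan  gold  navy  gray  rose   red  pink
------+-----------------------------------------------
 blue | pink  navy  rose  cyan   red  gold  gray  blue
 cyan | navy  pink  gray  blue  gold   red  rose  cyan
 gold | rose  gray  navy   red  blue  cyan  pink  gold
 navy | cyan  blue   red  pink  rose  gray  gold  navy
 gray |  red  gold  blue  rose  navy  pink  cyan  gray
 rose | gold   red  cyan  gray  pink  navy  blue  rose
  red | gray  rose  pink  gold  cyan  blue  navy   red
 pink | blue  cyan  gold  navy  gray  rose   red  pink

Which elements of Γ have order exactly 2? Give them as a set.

Identity is pink. Compute the order of each non-identity element by repeated multiplication:
  blue: blue → pink  (order 2)
  cyan: cyan → pink  (order 2)
  gold: gold → navy → red → pink  (order 4)
  navy: navy → pink  (order 2)
  gray: gray → navy → rose → pink  (order 4)
  rose: rose → navy → gray → pink  (order 4)
  red: red → navy → gold → pink  (order 4)
Elements of order 2: {blue, cyan, navy}.

{blue, cyan, navy}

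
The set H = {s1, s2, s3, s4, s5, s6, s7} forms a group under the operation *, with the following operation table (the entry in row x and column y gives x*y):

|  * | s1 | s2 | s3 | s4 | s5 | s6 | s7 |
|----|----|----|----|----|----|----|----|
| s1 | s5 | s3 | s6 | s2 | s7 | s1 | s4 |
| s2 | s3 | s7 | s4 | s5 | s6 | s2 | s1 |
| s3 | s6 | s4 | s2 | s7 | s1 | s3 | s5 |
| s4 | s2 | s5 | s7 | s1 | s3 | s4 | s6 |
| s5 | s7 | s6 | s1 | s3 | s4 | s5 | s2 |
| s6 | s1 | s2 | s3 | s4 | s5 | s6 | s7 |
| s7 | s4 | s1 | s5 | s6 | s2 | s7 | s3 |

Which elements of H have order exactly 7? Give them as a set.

{s1, s2, s3, s4, s5, s7}

Identity is s6. Compute the order of each non-identity element by repeated multiplication:
  s1: s1 → s5 → s7 → s4 → s2 → s3 → s6  (order 7)
  s2: s2 → s7 → s1 → s3 → s4 → s5 → s6  (order 7)
  s3: s3 → s2 → s4 → s7 → s5 → s1 → s6  (order 7)
  s4: s4 → s1 → s2 → s5 → s3 → s7 → s6  (order 7)
  s5: s5 → s4 → s3 → s1 → s7 → s2 → s6  (order 7)
  s7: s7 → s3 → s5 → s2 → s1 → s4 → s6  (order 7)
Elements of order 7: {s1, s2, s3, s4, s5, s7}.
(Structurally, H here is isomorphic to the cyclic group Z_7.)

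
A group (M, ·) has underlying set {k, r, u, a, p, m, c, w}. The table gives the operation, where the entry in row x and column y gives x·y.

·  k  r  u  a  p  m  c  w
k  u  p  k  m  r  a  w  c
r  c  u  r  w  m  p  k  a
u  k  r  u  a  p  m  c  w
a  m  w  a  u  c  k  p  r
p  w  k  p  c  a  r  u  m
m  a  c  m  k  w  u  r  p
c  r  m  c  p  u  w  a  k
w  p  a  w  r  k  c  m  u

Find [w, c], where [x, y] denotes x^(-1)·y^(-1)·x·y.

Identity is u; from the table w^(-1) = w and c^(-1) = p.
w·p = k
k·w = c
c·c = a

a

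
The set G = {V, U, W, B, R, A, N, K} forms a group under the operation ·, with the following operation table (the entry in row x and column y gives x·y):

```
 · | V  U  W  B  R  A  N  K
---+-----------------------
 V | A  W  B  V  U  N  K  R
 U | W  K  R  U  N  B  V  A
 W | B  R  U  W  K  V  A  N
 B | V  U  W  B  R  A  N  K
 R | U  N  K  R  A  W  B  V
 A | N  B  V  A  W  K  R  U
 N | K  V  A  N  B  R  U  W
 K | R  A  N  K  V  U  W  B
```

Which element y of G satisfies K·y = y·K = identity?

First locate the identity: row B matches the header, so B is the identity.
Scan row K for B: K·K = B. Hence K^(-1) = K.

K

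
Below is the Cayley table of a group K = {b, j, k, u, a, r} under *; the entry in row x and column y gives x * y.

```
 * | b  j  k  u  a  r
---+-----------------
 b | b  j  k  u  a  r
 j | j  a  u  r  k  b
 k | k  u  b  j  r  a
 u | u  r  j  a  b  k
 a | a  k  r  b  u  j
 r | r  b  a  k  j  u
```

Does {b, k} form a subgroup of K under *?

{b, k} contains the identity b.
Checking products: every product of two elements of {b, k} (read from the table) lies in {b, k}, so the set is closed.
In a finite group, a nonempty closed subset is a subgroup. So {b, k} ≤ K.

Yes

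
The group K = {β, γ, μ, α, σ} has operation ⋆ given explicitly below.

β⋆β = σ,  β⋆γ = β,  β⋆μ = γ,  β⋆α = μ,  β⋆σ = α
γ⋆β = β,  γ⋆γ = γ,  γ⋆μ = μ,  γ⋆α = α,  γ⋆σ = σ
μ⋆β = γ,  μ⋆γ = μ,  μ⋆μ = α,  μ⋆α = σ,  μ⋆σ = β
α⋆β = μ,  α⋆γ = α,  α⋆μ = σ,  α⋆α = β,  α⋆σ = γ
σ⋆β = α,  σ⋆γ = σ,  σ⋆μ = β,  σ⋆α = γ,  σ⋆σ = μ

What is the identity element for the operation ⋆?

The identity e satisfies e ⋆ x = x for all x, so its row in the table reproduces the column headers.
Row γ reads: β, γ, μ, α, σ — exactly the header order. So γ is the identity.

γ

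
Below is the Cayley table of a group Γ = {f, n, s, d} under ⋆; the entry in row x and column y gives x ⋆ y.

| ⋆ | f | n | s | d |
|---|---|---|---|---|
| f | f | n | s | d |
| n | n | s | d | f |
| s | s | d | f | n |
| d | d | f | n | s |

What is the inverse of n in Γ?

First locate the identity: row f matches the header, so f is the identity.
Scan row n for f: n ⋆ d = f. Hence n^(-1) = d.

d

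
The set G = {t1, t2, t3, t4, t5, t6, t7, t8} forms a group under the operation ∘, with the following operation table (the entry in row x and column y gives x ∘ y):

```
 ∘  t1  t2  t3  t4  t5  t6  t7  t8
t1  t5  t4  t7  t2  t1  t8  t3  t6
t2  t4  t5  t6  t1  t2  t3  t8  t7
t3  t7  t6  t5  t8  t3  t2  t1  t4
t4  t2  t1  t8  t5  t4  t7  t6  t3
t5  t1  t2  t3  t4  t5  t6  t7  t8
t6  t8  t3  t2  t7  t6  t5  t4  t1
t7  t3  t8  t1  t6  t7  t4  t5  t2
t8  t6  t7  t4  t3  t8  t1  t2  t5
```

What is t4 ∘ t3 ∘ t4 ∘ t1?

t4 ∘ t3 = t8
t8 ∘ t4 = t3
t3 ∘ t1 = t7
(Structurally, G here is isomorphic to the elementary abelian group (Z_2)^3.)

t7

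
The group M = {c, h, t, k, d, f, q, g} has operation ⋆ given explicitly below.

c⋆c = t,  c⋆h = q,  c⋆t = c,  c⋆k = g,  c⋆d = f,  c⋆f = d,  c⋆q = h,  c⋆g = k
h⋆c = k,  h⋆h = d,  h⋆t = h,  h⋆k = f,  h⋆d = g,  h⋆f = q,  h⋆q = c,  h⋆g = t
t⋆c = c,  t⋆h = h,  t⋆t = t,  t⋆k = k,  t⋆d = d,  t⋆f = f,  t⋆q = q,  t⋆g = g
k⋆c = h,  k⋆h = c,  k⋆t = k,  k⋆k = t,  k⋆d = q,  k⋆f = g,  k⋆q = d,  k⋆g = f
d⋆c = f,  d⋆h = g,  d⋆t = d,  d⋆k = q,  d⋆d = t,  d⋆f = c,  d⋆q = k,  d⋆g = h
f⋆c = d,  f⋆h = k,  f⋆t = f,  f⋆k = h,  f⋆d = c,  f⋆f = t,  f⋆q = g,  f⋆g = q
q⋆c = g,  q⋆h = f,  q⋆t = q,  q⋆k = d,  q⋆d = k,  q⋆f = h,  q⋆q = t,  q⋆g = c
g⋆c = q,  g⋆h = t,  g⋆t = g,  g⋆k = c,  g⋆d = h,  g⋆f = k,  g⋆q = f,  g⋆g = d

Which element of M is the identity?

t

The identity e satisfies e ⋆ x = x for all x, so its row in the table reproduces the column headers.
Row t reads: c, h, t, k, d, f, q, g — exactly the header order. So t is the identity.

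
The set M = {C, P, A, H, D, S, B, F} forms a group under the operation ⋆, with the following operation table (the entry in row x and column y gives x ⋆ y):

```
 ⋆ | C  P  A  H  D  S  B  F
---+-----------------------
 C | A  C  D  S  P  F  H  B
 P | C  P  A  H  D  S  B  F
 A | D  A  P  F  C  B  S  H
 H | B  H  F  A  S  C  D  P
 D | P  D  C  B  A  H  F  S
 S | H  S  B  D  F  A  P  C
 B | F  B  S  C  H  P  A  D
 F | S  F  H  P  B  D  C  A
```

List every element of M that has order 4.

{B, C, D, F, H, S}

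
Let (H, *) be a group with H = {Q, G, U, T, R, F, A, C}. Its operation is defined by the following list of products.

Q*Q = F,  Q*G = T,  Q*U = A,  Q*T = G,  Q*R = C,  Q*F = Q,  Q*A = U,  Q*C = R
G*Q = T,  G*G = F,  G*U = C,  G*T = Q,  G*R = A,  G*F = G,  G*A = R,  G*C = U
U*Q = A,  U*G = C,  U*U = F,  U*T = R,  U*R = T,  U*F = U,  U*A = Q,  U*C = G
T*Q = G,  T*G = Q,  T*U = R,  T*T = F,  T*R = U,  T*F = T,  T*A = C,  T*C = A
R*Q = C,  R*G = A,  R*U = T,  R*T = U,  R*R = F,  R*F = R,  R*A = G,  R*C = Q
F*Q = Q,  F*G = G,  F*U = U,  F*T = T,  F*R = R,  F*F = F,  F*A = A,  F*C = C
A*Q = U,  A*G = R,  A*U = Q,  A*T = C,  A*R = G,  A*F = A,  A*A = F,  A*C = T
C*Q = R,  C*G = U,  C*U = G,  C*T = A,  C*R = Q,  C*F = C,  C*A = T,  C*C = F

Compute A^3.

A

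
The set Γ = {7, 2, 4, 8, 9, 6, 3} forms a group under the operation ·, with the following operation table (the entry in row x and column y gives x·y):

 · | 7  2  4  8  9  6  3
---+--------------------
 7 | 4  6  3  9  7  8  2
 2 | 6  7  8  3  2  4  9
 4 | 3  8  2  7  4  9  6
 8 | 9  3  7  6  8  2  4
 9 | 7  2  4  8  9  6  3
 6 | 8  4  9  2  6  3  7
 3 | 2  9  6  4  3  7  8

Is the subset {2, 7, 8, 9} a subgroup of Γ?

7·7 = 4, which is not in {2, 7, 8, 9}.
The subset is not closed under ·, so it is not a subgroup.
(Structurally, Γ here is isomorphic to the cyclic group Z_7.)

No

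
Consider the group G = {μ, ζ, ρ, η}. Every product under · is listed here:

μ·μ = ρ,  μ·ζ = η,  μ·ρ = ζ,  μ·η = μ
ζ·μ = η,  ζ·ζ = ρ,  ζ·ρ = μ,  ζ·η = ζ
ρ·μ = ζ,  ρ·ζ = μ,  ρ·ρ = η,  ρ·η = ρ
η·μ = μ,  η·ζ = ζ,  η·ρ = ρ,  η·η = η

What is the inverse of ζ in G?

First locate the identity: row η matches the header, so η is the identity.
Scan row ζ for η: ζ·μ = η. Hence ζ^(-1) = μ.

μ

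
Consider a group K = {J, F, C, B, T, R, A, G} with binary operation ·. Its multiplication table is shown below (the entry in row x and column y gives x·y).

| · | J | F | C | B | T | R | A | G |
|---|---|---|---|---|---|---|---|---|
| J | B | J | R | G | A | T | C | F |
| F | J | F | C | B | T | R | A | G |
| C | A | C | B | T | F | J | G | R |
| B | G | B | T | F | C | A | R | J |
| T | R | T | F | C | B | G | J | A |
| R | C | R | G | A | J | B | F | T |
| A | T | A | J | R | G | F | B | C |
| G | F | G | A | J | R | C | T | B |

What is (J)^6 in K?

J^1 = J
J^2 = J·J = B
J^3 = B·J = G
J^4 = G·J = F
J^5 = F·J = J
J^6 = J·J = B

B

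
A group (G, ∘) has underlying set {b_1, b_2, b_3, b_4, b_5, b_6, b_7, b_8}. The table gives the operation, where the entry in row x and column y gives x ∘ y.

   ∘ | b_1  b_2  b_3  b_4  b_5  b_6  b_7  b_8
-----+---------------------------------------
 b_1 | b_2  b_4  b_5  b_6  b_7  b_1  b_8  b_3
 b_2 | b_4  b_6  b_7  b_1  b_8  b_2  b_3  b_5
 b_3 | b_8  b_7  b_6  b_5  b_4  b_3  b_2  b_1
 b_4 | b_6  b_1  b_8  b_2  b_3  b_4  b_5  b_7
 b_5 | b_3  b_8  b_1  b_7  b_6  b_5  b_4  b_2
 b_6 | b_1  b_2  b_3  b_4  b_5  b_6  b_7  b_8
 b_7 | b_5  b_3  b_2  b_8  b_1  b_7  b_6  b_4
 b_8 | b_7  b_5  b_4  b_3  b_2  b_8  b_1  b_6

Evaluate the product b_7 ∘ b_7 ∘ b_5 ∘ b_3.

b_1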